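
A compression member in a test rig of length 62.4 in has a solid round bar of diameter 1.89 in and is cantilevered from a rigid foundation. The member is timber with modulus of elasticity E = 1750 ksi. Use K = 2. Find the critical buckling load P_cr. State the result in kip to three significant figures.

P_cr ≈ 0.695 kip

I = πd⁴/64 = π×1.89⁴/64 = 0.6264 in⁴
Effective length L_e = K·L = 2 × 62.4 = 124.8 in
P_cr = π²EI / L_e² = π² × 1750×10³ × 0.6264 / 124.8² = 694.6 lb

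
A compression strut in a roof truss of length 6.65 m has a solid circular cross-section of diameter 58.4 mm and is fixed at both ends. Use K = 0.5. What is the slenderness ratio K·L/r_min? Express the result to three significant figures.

For a solid circle r = d/4 = 58.4/4 = 14.60 mm
L_e = K·L = 0.5 × 6.65 m = 3.325 m = 3325.0 mm
λ = L_e / r_min = 3325.0 / 14.60 = 228

λ ≈ 228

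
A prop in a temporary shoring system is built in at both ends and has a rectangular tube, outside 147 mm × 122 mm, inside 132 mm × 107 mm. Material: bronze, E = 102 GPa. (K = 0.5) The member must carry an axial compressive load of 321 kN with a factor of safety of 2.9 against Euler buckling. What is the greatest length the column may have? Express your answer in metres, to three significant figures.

L_max ≈ 6.16 m

Weak-axis I_min = (h_o·b_o³ − h_i·b_i³)/12 with b_o = 122, b_i = 107.0 mm (shorter outer/inner sides).
I_min = (147×122³ − 132.0×107.0³)/12 = 8.769×10^6 mm⁴
I = 8.769×10^-6 m⁴
Required critical load P_cr = n·P = 2.9 × 321 = 930.9 kN = 9.309×10^5 N
From P_cr = π²EI/(K·L)²:  L = (1/K)·√(π²EI/P_cr) = (1/0.5)·√(π²×1.02×10^11×8.769×10^-6/9.309×10^5)
L = 6.16 m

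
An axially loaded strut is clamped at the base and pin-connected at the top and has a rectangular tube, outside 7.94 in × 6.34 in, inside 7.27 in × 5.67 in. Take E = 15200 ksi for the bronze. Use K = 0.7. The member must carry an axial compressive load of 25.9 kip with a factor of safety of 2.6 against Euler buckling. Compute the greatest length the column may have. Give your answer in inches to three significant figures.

L_max ≈ 514 in

Weak-axis I_min = (h_o·b_o³ − h_i·b_i³)/12 with b_o = 6.34, b_i = 5.670 in (shorter outer/inner sides).
I_min = (7.94×6.34³ − 7.270×5.670³)/12 = 58.19 in⁴
Required critical load P_cr = n·P = 2.6 × 25.9 = 67.34 kip = 6.734×10^4 lb
From P_cr = π²EI/(K·L)²:  L = (1/K)·√(π²EI/P_cr) = (1/0.7)·√(π²×1.52×10^7×58.19/6.734×10^4)
L = 514 in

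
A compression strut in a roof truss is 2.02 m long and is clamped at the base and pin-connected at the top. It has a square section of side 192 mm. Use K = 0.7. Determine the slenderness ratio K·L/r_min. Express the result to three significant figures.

For a square r = a/√12 = 192/√12 = 55.43 mm
L_e = K·L = 0.7 × 2.02 m = 1.414 m = 1414.0 mm
λ = L_e / r_min = 1414.0 / 55.43 = 25.5

λ ≈ 25.5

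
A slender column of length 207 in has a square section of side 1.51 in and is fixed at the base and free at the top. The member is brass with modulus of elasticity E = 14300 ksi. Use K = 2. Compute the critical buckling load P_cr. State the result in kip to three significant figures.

I = a⁴/12 = 1.51⁴/12 = 0.4332 in⁴
Effective length L_e = K·L = 2 × 207 = 414.0 in
P_cr = π²EI / L_e² = π² × 14300×10³ × 0.4332 / 414.0² = 356.7 lb

P_cr ≈ 0.357 kip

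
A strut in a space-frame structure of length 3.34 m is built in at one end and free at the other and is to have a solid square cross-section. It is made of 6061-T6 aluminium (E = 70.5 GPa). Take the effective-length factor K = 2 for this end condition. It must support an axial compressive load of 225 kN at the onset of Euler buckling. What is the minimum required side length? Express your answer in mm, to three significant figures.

L_e = K·L = 2 × 3.34 = 6.680 m
Required I = P_cr·L_e²/(π²E) = 2.250×10^5 × 6.680² / (π² × 7.05×10^10) = 1.443×10^-5 m⁴
I_req = 1.443×10^7 mm⁴
Solid square: I = a⁴/12  ⇒  a = (12I)^(1/4) = (12×1.443×10^7)^(1/4) = 115 mm

a ≈ 115 mm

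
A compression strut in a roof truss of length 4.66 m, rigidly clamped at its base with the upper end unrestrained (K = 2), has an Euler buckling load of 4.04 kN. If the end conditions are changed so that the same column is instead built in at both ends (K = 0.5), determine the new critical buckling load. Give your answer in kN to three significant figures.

P_cr ∝ 1/K², so P_cr,new = P_cr,old × (K_old/K_new)² = 4.04 × (2/0.5)²
= 4.04 × 16.00 = 64.6 kN

P_cr ≈ 64.6 kN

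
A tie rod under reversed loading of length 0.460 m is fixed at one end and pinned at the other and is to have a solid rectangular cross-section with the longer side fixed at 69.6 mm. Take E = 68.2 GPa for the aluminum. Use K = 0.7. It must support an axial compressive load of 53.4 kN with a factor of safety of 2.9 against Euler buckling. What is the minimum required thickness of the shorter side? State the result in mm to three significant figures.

b ≈ 16.0 mm

Required P_cr = n·P = 2.9 × 53.4 = 154.9 kN
L_e = K·L = 0.7 × 0.460 = 0.3220 m
Required I = P_cr·L_e²/(π²E) = 1.549×10^5 × 0.3220² / (π² × 6.82×10^10) = 2.385×10^-8 m⁴
I_req = 2.385×10^4 mm⁴
Rectangle, weak axis: I_min = h·b³/12 with h = 69.6 mm fixed  ⇒  b = (12I/h)^(1/3) = 16.0 mm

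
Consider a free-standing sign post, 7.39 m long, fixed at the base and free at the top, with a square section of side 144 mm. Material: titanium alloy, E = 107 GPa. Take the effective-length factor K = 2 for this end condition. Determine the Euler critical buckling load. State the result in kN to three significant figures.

I = a⁴/12 = 144⁴/12 = 3.583×10^7 mm⁴
I = 3.583×10^7 mm⁴ = 3.583×10^-5 m⁴
Effective length L_e = K·L = 2 × 7.39 = 14.78 m
P_cr = π²EI / L_e² = π² × 107×10⁹ × 3.583×10^-5 / 14.78² = 1.732×10^5 N

P_cr ≈ 173 kN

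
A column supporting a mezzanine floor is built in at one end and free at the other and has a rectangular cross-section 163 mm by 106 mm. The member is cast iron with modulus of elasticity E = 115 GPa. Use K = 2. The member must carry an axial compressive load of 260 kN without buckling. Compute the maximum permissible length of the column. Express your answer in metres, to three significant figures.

L_max ≈ 4.20 m

Buckling occurs about the weak axis: I_min = h·b³/12 with b = 106 mm (the shorter side).
I_min = 163×106³/12 = 1.618×10^7 mm⁴
I = 1.618×10^-5 m⁴
At the buckling limit P_cr = P = 2.600×10^5 N
From P_cr = π²EI/(K·L)²:  L = (1/K)·√(π²EI/P_cr) = (1/2)·√(π²×1.15×10^11×1.618×10^-5/2.600×10^5)
L = 4.20 m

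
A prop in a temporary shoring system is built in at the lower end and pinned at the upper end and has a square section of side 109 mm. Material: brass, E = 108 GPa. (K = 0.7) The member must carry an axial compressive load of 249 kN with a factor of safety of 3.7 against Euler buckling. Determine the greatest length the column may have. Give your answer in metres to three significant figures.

I = a⁴/12 = 109⁴/12 = 1.176×10^7 mm⁴
I = 1.176×10^-5 m⁴
Required critical load P_cr = n·P = 3.7 × 249 = 921.3 kN = 9.213×10^5 N
From P_cr = π²EI/(K·L)²:  L = (1/K)·√(π²EI/P_cr) = (1/0.7)·√(π²×1.08×10^11×1.176×10^-5/9.213×10^5)
L = 5.27 m

L_max ≈ 5.27 m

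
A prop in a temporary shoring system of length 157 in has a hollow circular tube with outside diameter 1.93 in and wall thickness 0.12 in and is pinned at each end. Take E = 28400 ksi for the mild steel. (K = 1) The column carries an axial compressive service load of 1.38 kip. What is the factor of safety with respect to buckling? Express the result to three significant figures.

n ≈ 2.31

Inner diameter d_i = 1.93 − 2×0.12 = 1.690 in
I = π(d_o⁴ − d_i⁴)/64 = π(1.93⁴ − 1.690⁴)/64 = 0.2807 in⁴
Effective length L_e = K·L = 1 × 157 = 157.0 in
P_cr = π²EI / L_e² = π² × 28400×10³ × 0.2807 / 157.0² = 3.192×10^3 lb
Factor of safety n = P_cr / P = 3.1915 / 1.38 = 2.31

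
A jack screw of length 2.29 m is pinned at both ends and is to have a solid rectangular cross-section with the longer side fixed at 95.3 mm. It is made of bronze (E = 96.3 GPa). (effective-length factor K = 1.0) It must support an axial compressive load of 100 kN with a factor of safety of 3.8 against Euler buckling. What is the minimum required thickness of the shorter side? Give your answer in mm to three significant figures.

Required P_cr = n·P = 3.8 × 100 = 380.0 kN
L_e = K·L = 1 × 2.29 = 2.290 m
Required I = P_cr·L_e²/(π²E) = 3.800×10^5 × 2.290² / (π² × 9.63×10^10) = 2.097×10^-6 m⁴
I_req = 2.097×10^6 mm⁴
Rectangle, weak axis: I_min = h·b³/12 with h = 95.3 mm fixed  ⇒  b = (12I/h)^(1/3) = 64.2 mm

b ≈ 64.2 mm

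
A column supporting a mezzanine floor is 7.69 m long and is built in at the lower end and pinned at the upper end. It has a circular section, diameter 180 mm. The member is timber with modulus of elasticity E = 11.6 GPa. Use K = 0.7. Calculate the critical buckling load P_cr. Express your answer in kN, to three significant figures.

P_cr ≈ 204 kN

I = πd⁴/64 = π×180⁴/64 = 5.153×10^7 mm⁴
I = 5.153×10^7 mm⁴ = 5.153×10^-5 m⁴
Effective length L_e = K·L = 0.7 × 7.69 = 5.383 m
P_cr = π²EI / L_e² = π² × 11.6×10⁹ × 5.153×10^-5 / 5.383² = 2.036×10^5 N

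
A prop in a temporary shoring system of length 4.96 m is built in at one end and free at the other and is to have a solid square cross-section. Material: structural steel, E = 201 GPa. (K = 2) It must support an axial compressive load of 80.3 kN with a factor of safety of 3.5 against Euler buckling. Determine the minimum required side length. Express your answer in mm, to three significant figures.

Required P_cr = n·P = 3.5 × 80.3 = 281.0 kN
L_e = K·L = 2 × 4.96 = 9.920 m
Required I = P_cr·L_e²/(π²E) = 2.811×10^5 × 9.920² / (π² × 2.01×10^11) = 1.394×10^-5 m⁴
I_req = 1.394×10^7 mm⁴
Solid square: I = a⁴/12  ⇒  a = (12I)^(1/4) = (12×1.394×10^7)^(1/4) = 114 mm

a ≈ 114 mm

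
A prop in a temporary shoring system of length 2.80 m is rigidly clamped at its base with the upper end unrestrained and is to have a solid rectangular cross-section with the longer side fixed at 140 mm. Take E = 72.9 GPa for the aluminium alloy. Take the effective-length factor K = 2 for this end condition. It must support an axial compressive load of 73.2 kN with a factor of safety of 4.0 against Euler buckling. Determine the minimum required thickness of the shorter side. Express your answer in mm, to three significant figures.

b ≈ 103 mm

Required P_cr = n·P = 4.0 × 73.2 = 292.8 kN
L_e = K·L = 2 × 2.80 = 5.600 m
Required I = P_cr·L_e²/(π²E) = 2.928×10^5 × 5.600² / (π² × 7.29×10^10) = 1.276×10^-5 m⁴
I_req = 1.276×10^7 mm⁴
Rectangle, weak axis: I_min = h·b³/12 with h = 140 mm fixed  ⇒  b = (12I/h)^(1/3) = 103 mm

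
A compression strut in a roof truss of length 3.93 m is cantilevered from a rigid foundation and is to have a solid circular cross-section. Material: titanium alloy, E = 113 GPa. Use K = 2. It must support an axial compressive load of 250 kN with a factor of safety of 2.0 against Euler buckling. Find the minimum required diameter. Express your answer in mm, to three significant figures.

d ≈ 154 mm

Required P_cr = n·P = 2.0 × 250 = 500.0 kN
L_e = K·L = 2 × 3.93 = 7.860 m
Required I = P_cr·L_e²/(π²E) = 5.000×10^5 × 7.860² / (π² × 1.13×10^11) = 2.770×10^-5 m⁴
I_req = 2.770×10^7 mm⁴
Solid circle: I = πd⁴/64  ⇒  d = (64I/π)^(1/4) = (64×2.770×10^7/π)^(1/4) = 154 mm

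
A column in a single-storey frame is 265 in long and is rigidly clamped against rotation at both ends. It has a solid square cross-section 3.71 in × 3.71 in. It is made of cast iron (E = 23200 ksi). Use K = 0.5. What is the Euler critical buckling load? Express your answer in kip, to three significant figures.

I = a⁴/12 = 3.71⁴/12 = 15.79 in⁴
Effective length L_e = K·L = 0.5 × 265 = 132.5 in
P_cr = π²EI / L_e² = π² × 23200×10³ × 15.79 / 132.5² = 2.059×10^5 lb

P_cr ≈ 206 kip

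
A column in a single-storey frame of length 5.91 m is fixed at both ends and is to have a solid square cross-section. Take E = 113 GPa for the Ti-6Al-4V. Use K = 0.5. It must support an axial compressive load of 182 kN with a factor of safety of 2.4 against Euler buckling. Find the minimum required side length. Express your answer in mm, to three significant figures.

a ≈ 80.0 mm

Required P_cr = n·P = 2.4 × 182 = 436.8 kN
L_e = K·L = 0.5 × 5.91 = 2.955 m
Required I = P_cr·L_e²/(π²E) = 4.368×10^5 × 2.955² / (π² × 1.13×10^11) = 3.420×10^-6 m⁴
I_req = 3.420×10^6 mm⁴
Solid square: I = a⁴/12  ⇒  a = (12I)^(1/4) = (12×3.420×10^6)^(1/4) = 80.0 mm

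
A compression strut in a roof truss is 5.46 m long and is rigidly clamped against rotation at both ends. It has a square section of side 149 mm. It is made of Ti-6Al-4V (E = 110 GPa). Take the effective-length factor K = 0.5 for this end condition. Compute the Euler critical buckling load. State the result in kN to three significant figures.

I = a⁴/12 = 149⁴/12 = 4.107×10^7 mm⁴
I = 4.107×10^7 mm⁴ = 4.107×10^-5 m⁴
Effective length L_e = K·L = 0.5 × 5.46 = 2.730 m
P_cr = π²EI / L_e² = π² × 110×10⁹ × 4.107×10^-5 / 2.730² = 5.983×10^6 N

P_cr ≈ 5980 kN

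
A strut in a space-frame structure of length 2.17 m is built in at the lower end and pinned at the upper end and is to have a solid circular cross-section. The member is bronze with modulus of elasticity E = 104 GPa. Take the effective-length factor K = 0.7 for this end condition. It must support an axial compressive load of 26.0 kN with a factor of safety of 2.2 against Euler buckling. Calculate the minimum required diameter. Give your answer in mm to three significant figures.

d ≈ 40.2 mm

Required P_cr = n·P = 2.2 × 26.0 = 57.20 kN
L_e = K·L = 0.7 × 2.17 = 1.519 m
Required I = P_cr·L_e²/(π²E) = 5.720×10^4 × 1.519² / (π² × 1.04×10^11) = 1.286×10^-7 m⁴
I_req = 1.286×10^5 mm⁴
Solid circle: I = πd⁴/64  ⇒  d = (64I/π)^(1/4) = (64×1.286×10^5/π)^(1/4) = 40.2 mm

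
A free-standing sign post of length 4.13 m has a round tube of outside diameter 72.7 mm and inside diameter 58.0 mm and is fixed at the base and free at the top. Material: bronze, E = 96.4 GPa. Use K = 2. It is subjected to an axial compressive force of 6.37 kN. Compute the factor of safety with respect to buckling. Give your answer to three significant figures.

d_o = 72.7 mm, d_i = 58.0 mm
I = π(d_o⁴ − d_i⁴)/64 = π(72.7⁴ − 58.00⁴)/64 = 8.157×10^5 mm⁴
I = 8.157×10^5 mm⁴ = 8.157×10^-7 m⁴
Effective length L_e = K·L = 2 × 4.13 = 8.260 m
P_cr = π²EI / L_e² = π² × 96.4×10⁹ × 8.157×10^-7 / 8.260² = 1.138×10^4 N
Factor of safety n = P_cr / P = 11.375 / 6.37 = 1.79

n ≈ 1.79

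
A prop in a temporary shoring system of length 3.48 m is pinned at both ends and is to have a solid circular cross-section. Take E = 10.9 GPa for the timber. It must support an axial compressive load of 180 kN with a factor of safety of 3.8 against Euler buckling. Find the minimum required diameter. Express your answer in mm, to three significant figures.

Required P_cr = n·P = 3.8 × 180 = 684.0 kN
L_e = K·L = 1 × 3.48 = 3.480 m
Required I = P_cr·L_e²/(π²E) = 6.840×10^5 × 3.480² / (π² × 1.09×10^10) = 7.700×10^-5 m⁴
I_req = 7.700×10^7 mm⁴
Solid circle: I = πd⁴/64  ⇒  d = (64I/π)^(1/4) = (64×7.700×10^7/π)^(1/4) = 199 mm

d ≈ 199 mm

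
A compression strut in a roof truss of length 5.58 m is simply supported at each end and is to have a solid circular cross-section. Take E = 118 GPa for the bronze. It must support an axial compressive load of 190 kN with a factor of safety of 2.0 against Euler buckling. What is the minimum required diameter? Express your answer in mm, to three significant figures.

d ≈ 120 mm

Required P_cr = n·P = 2.0 × 190 = 380.0 kN
L_e = K·L = 1 × 5.58 = 5.580 m
Required I = P_cr·L_e²/(π²E) = 3.800×10^5 × 5.580² / (π² × 1.18×10^11) = 1.016×10^-5 m⁴
I_req = 1.016×10^7 mm⁴
Solid circle: I = πd⁴/64  ⇒  d = (64I/π)^(1/4) = (64×1.016×10^7/π)^(1/4) = 120 mm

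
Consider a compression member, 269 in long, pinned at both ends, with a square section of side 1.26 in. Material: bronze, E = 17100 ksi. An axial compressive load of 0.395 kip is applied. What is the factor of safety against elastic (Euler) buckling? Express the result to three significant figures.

n ≈ 1.24

I = a⁴/12 = 1.26⁴/12 = 0.2100 in⁴
Effective length L_e = K·L = 1 × 269 = 269.0 in
P_cr = π²EI / L_e² = π² × 17100×10³ × 0.2100 / 269.0² = 489.9 lb
Factor of safety n = P_cr / P = 0.48988 / 0.395 = 1.24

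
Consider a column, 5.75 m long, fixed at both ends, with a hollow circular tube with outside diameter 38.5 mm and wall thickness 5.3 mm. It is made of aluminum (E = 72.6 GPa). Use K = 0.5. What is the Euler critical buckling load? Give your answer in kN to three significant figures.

P_cr ≈ 6.77 kN

Inner diameter d_i = 38.5 − 2×5.3 = 27.90 mm
I = π(d_o⁴ − d_i⁴)/64 = π(38.5⁴ − 27.90⁴)/64 = 7.811×10^4 mm⁴
I = 7.811×10^4 mm⁴ = 7.811×10^-8 m⁴
Effective length L_e = K·L = 0.5 × 5.75 = 2.875 m
P_cr = π²EI / L_e² = π² × 72.6×10⁹ × 7.811×10^-8 / 2.875² = 6.771×10^3 N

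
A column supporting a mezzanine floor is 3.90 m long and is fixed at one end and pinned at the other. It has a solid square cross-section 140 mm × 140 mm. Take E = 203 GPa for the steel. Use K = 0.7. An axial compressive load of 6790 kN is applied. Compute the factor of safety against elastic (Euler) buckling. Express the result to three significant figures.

n ≈ 1.27

I = a⁴/12 = 140⁴/12 = 3.201×10^7 mm⁴
I = 3.201×10^7 mm⁴ = 3.201×10^-5 m⁴
Effective length L_e = K·L = 0.7 × 3.90 = 2.730 m
P_cr = π²EI / L_e² = π² × 203×10⁹ × 3.201×10^-5 / 2.730² = 8.606×10^6 N
Factor of safety n = P_cr / P = 8606.0 / 6790 = 1.27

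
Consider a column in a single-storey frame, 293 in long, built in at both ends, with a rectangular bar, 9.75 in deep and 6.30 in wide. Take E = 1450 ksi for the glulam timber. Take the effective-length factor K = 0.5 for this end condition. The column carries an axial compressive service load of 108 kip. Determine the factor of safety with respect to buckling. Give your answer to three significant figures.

Buckling occurs about the weak axis: I_min = h·b³/12 with b = 6.30 in (the shorter side).
I_min = 9.75×6.30³/12 = 203.2 in⁴
Effective length L_e = K·L = 0.5 × 293 = 146.5 in
P_cr = π²EI / L_e² = π² × 1450×10³ × 203.2 / 146.5² = 1.355×10^5 lb
Factor of safety n = P_cr / P = 135.47 / 108 = 1.25

n ≈ 1.25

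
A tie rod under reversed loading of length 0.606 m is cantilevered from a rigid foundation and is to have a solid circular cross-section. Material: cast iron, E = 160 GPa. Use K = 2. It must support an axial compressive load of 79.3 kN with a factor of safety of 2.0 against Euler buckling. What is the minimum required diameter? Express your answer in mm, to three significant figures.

d ≈ 41.6 mm

Required P_cr = n·P = 2.0 × 79.3 = 158.6 kN
L_e = K·L = 2 × 0.606 = 1.212 m
Required I = P_cr·L_e²/(π²E) = 1.586×10^5 × 1.212² / (π² × 1.60×10^11) = 1.475×10^-7 m⁴
I_req = 1.475×10^5 mm⁴
Solid circle: I = πd⁴/64  ⇒  d = (64I/π)^(1/4) = (64×1.475×10^5/π)^(1/4) = 41.6 mm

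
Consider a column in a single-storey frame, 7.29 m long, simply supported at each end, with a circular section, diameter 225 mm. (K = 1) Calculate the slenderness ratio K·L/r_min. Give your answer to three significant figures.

I = πd⁴/64 = π×225⁴/64 = 1.258×10^8 mm⁴
A = 3.976×10^4 mm²;  r_min = √(I/A) = √(1.258×10^8/3.976×10^4) = 56.25 mm
L_e = K·L = 1 × 7.29 m = 7.290 m = 7290.0 mm
λ = L_e / r_min = 7290.0 / 56.25 = 130

λ ≈ 130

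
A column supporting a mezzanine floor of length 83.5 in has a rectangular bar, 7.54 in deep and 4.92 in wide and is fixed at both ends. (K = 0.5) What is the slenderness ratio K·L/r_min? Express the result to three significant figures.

Buckling occurs about the weak axis: I_min = h·b³/12 with b = 4.92 in (the shorter side).
I_min = 7.54×4.92³/12 = 74.83 in⁴
A = 37.10 in²;  r_min = √(I/A) = √(74.83/37.10) = 1.420 in
L_e = K·L = 0.5 × 83.5 = 41.75 in
λ = L_e / r_min = 41.750 / 1.420 = 29.4

λ ≈ 29.4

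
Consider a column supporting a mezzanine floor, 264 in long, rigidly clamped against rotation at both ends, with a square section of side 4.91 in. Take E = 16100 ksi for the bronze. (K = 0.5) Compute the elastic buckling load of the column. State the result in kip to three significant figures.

P_cr ≈ 442 kip

I = a⁴/12 = 4.91⁴/12 = 48.43 in⁴
Effective length L_e = K·L = 0.5 × 264 = 132.0 in
P_cr = π²EI / L_e² = π² × 16100×10³ × 48.43 / 132.0² = 4.417×10^5 lb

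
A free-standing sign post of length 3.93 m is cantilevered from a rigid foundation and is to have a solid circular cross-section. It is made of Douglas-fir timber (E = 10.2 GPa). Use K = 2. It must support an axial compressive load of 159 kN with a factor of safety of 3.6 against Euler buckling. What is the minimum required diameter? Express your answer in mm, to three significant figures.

Required P_cr = n·P = 3.6 × 159 = 572.4 kN
L_e = K·L = 2 × 3.93 = 7.860 m
Required I = P_cr·L_e²/(π²E) = 5.724×10^5 × 7.860² / (π² × 1.02×10^10) = 3.513×10^-4 m⁴
I_req = 3.513×10^8 mm⁴
Solid circle: I = πd⁴/64  ⇒  d = (64I/π)^(1/4) = (64×3.513×10^8/π)^(1/4) = 291 mm

d ≈ 291 mm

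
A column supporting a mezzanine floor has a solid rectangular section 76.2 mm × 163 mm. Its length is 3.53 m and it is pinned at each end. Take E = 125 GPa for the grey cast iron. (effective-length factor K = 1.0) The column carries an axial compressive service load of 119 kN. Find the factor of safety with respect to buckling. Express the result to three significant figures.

n ≈ 5.00

Buckling occurs about the weak axis: I_min = h·b³/12 with b = 76.2 mm (the shorter side).
I_min = 163×76.2³/12 = 6.010×10^6 mm⁴
I = 6.010×10^6 mm⁴ = 6.010×10^-6 m⁴
Effective length L_e = K·L = 1 × 3.53 = 3.530 m
P_cr = π²EI / L_e² = π² × 125×10⁹ × 6.010×10^-6 / 3.530² = 5.950×10^5 N
Factor of safety n = P_cr / P = 595.02 / 119 = 5.00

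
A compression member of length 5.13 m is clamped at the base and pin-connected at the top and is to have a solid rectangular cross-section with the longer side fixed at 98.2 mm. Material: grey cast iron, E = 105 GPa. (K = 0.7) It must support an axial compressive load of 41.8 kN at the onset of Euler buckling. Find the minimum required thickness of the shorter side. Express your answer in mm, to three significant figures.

b ≈ 39.9 mm

L_e = K·L = 0.7 × 5.13 = 3.591 m
Required I = P_cr·L_e²/(π²E) = 4.180×10^4 × 3.591² / (π² × 1.05×10^11) = 5.201×10^-7 m⁴
I_req = 5.201×10^5 mm⁴
Rectangle, weak axis: I_min = h·b³/12 with h = 98.2 mm fixed  ⇒  b = (12I/h)^(1/3) = 39.9 mm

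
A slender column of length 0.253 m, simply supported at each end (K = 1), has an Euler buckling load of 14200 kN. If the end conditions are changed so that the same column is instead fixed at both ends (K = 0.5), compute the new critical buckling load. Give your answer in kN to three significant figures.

P_cr ≈ 56800 kN

P_cr ∝ 1/K², so P_cr,new = P_cr,old × (K_old/K_new)² = 14200 × (1/0.5)²
= 14200 × 4.000 = 56800 kN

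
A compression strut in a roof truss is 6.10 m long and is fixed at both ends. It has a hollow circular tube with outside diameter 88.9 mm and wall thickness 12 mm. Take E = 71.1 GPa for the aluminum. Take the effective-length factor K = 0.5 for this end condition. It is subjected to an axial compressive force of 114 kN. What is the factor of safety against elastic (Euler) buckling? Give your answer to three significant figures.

Inner diameter d_i = 88.9 − 2×12 = 64.90 mm
I = π(d_o⁴ − d_i⁴)/64 = π(88.9⁴ − 64.90⁴)/64 = 2.195×10^6 mm⁴
I = 2.195×10^6 mm⁴ = 2.195×10^-6 m⁴
Effective length L_e = K·L = 0.5 × 6.10 = 3.050 m
P_cr = π²EI / L_e² = π² × 71.1×10⁹ × 2.195×10^-6 / 3.050² = 1.656×10^5 N
Factor of safety n = P_cr / P = 165.59 / 114 = 1.45

n ≈ 1.45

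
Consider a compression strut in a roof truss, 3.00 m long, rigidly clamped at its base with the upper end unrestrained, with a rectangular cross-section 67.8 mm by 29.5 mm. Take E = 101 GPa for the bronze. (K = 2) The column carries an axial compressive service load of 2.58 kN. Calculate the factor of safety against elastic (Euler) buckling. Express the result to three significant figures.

n ≈ 1.56

Buckling occurs about the weak axis: I_min = h·b³/12 with b = 29.5 mm (the shorter side).
I_min = 67.8×29.5³/12 = 1.450×10^5 mm⁴
I = 1.450×10^5 mm⁴ = 1.450×10^-7 m⁴
Effective length L_e = K·L = 2 × 3.00 = 6.000 m
P_cr = π²EI / L_e² = π² × 101×10⁹ × 1.450×10^-7 / 6.000² = 4.016×10^3 N
Factor of safety n = P_cr / P = 4.0164 / 2.58 = 1.56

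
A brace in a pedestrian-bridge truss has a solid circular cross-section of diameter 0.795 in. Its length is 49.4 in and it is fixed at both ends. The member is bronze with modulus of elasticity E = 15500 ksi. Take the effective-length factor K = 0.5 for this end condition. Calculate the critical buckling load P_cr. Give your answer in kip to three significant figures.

P_cr ≈ 4.92 kip

I = πd⁴/64 = π×0.795⁴/64 = 1.961×10^-2 in⁴
Effective length L_e = K·L = 0.5 × 49.4 = 24.70 in
P_cr = π²EI / L_e² = π² × 15500×10³ × 1.961×10^-2 / 24.70² = 4.917×10^3 lb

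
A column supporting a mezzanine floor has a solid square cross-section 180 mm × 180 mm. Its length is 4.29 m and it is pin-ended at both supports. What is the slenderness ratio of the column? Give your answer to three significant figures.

λ ≈ 82.6

I = a⁴/12 = 180⁴/12 = 8.748×10^7 mm⁴
A = 3.240×10^4 mm²;  r_min = √(I/A) = √(8.748×10^7/3.240×10^4) = 51.96 mm
L_e = K·L = 1 × 4.29 m = 4.290 m = 4290.0 mm
λ = L_e / r_min = 4290.0 / 51.96 = 82.6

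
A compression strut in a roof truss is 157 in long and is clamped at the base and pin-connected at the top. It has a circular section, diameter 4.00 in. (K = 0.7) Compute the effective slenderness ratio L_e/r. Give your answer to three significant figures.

λ ≈ 110

For a solid circle r = d/4 = 4.00/4 = 1.000 in
L_e = K·L = 0.7 × 157 = 109.9 in
λ = L_e / r_min = 109.90 / 1.000 = 110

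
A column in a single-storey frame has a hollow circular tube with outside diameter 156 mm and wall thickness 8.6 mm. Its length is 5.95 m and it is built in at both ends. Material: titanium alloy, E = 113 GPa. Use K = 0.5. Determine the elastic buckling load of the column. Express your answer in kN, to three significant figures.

Inner diameter d_i = 156 − 2×8.6 = 138.8 mm
I = π(d_o⁴ − d_i⁴)/64 = π(156⁴ − 138.8⁴)/64 = 1.085×10^7 mm⁴
I = 1.085×10^7 mm⁴ = 1.085×10^-5 m⁴
Effective length L_e = K·L = 0.5 × 5.95 = 2.975 m
P_cr = π²EI / L_e² = π² × 113×10⁹ × 1.085×10^-5 / 2.975² = 1.368×10^6 N

P_cr ≈ 1370 kN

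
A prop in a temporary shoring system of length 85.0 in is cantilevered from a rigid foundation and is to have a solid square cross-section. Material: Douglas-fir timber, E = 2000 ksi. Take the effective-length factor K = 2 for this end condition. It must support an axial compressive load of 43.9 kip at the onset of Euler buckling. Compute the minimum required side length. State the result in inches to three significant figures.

a ≈ 5.27 in

L_e = K·L = 2 × 85.0 = 170.0 in
Required I = P_cr·L_e²/(π²E) = 4.390×10^4 × 170.0² / (π² × 2.00×10^6) = 64.27 in⁴
Solid square: I = a⁴/12  ⇒  a = (12I)^(1/4) = (12×64.27)^(1/4) = 5.27 in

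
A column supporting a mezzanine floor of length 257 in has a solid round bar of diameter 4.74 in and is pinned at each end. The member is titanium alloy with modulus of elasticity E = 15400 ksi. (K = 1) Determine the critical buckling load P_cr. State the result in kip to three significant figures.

P_cr ≈ 57.0 kip

I = πd⁴/64 = π×4.74⁴/64 = 24.78 in⁴
Effective length L_e = K·L = 1 × 257 = 257.0 in
P_cr = π²EI / L_e² = π² × 15400×10³ × 24.78 / 257.0² = 5.702×10^4 lb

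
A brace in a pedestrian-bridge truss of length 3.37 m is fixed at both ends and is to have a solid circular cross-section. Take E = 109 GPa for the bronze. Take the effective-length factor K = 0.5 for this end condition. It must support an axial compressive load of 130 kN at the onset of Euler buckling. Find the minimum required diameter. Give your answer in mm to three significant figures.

L_e = K·L = 0.5 × 3.37 = 1.685 m
Required I = P_cr·L_e²/(π²E) = 1.300×10^5 × 1.685² / (π² × 1.09×10^11) = 3.431×10^-7 m⁴
I_req = 3.431×10^5 mm⁴
Solid circle: I = πd⁴/64  ⇒  d = (64I/π)^(1/4) = (64×3.431×10^5/π)^(1/4) = 51.4 mm

d ≈ 51.4 mm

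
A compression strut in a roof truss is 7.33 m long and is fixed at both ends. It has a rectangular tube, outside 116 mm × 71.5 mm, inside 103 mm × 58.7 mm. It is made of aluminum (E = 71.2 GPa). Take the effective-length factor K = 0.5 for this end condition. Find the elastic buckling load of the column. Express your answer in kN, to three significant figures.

P_cr ≈ 94.0 kN

Weak-axis I_min = (h_o·b_o³ − h_i·b_i³)/12 with b_o = 71.5, b_i = 58.70 mm (shorter outer/inner sides).
I_min = (116×71.5³ − 103.0×58.70³)/12 = 1.797×10^6 mm⁴
I = 1.797×10^6 mm⁴ = 1.797×10^-6 m⁴
Effective length L_e = K·L = 0.5 × 7.33 = 3.665 m
P_cr = π²EI / L_e² = π² × 71.2×10⁹ × 1.797×10^-6 / 3.665² = 9.403×10^4 N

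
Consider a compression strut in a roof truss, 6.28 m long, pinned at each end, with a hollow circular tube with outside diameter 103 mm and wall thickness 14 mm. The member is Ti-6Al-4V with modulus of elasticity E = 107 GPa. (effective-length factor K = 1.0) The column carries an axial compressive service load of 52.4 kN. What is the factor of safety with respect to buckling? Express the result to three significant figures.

n ≈ 2.03

Inner diameter d_i = 103 − 2×14 = 75.00 mm
I = π(d_o⁴ − d_i⁴)/64 = π(103⁴ − 75.00⁴)/64 = 3.972×10^6 mm⁴
I = 3.972×10^6 mm⁴ = 3.972×10^-6 m⁴
Effective length L_e = K·L = 1 × 6.28 = 6.280 m
P_cr = π²EI / L_e² = π² × 107×10⁹ × 3.972×10^-6 / 6.280² = 1.064×10^5 N
Factor of safety n = P_cr / P = 106.35 / 52.4 = 2.03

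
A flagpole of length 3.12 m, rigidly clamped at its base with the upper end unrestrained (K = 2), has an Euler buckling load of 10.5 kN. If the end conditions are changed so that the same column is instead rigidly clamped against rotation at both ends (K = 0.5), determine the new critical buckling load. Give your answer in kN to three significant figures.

P_cr ≈ 168 kN

P_cr ∝ 1/K², so P_cr,new = P_cr,old × (K_old/K_new)² = 10.5 × (2/0.5)²
= 10.5 × 16.00 = 168 kN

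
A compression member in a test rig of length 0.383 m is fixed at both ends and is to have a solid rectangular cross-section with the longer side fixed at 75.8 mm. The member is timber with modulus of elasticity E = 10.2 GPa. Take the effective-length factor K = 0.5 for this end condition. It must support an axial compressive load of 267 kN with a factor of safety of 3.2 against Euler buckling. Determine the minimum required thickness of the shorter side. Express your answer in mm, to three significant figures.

b ≈ 36.7 mm

Required P_cr = n·P = 3.2 × 267 = 854.4 kN
L_e = K·L = 0.5 × 0.383 = 0.1915 m
Required I = P_cr·L_e²/(π²E) = 8.544×10^5 × 0.1915² / (π² × 1.02×10^10) = 3.112×10^-7 m⁴
I_req = 3.112×10^5 mm⁴
Rectangle, weak axis: I_min = h·b³/12 with h = 75.8 mm fixed  ⇒  b = (12I/h)^(1/3) = 36.7 mm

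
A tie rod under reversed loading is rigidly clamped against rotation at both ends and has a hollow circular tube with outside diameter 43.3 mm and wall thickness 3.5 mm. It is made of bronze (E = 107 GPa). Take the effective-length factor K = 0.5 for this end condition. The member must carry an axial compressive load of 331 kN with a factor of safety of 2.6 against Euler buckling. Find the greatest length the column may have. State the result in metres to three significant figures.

L_max ≈ 0.655 m

Inner diameter d_i = 43.3 − 2×3.5 = 36.30 mm
I = π(d_o⁴ − d_i⁴)/64 = π(43.3⁴ − 36.30⁴)/64 = 8.732×10^4 mm⁴
I = 8.732×10^-8 m⁴
Required critical load P_cr = n·P = 2.6 × 331 = 860.6 kN = 8.606×10^5 N
From P_cr = π²EI/(K·L)²:  L = (1/K)·√(π²EI/P_cr) = (1/0.5)·√(π²×1.07×10^11×8.732×10^-8/8.606×10^5)
L = 0.655 m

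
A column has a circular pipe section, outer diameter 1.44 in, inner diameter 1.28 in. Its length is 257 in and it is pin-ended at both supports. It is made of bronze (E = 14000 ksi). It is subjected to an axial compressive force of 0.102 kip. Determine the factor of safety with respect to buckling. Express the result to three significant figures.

n ≈ 1.63

d_o = 1.44 in, d_i = 1.28 in
I = π(d_o⁴ − d_i⁴)/64 = π(1.44⁴ − 1.280⁴)/64 = 7.930×10^-2 in⁴
Effective length L_e = K·L = 1 × 257 = 257.0 in
P_cr = π²EI / L_e² = π² × 14000×10³ × 7.930×10^-2 / 257.0² = 165.9 lb
Factor of safety n = P_cr / P = 0.16589 / 0.102 = 1.63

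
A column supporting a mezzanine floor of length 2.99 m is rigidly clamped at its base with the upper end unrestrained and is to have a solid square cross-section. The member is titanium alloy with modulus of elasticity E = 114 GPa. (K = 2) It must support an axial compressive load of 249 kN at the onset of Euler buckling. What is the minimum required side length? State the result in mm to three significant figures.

a ≈ 98.7 mm

L_e = K·L = 2 × 2.99 = 5.980 m
Required I = P_cr·L_e²/(π²E) = 2.490×10^5 × 5.980² / (π² × 1.14×10^11) = 7.914×10^-6 m⁴
I_req = 7.914×10^6 mm⁴
Solid square: I = a⁴/12  ⇒  a = (12I)^(1/4) = (12×7.914×10^6)^(1/4) = 98.7 mm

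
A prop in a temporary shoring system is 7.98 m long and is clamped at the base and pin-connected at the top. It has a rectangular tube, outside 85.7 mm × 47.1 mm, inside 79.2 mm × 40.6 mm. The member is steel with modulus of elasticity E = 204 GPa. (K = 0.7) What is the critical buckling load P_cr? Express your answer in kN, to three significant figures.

Weak-axis I_min = (h_o·b_o³ − h_i·b_i³)/12 with b_o = 47.1, b_i = 40.60 mm (shorter outer/inner sides).
I_min = (85.7×47.1³ − 79.20×40.60³)/12 = 3.045×10^5 mm⁴
I = 3.045×10^5 mm⁴ = 3.045×10^-7 m⁴
Effective length L_e = K·L = 0.7 × 7.98 = 5.586 m
P_cr = π²EI / L_e² = π² × 204×10⁹ × 3.045×10^-7 / 5.586² = 1.965×10^4 N

P_cr ≈ 19.6 kN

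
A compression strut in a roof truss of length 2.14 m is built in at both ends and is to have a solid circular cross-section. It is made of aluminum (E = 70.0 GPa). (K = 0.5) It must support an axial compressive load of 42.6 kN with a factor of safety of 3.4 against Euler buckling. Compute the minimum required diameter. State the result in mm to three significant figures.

d ≈ 47.0 mm

Required P_cr = n·P = 3.4 × 42.6 = 144.8 kN
L_e = K·L = 0.5 × 2.14 = 1.070 m
Required I = P_cr·L_e²/(π²E) = 1.448×10^5 × 1.070² / (π² × 7.00×10^10) = 2.400×10^-7 m⁴
I_req = 2.400×10^5 mm⁴
Solid circle: I = πd⁴/64  ⇒  d = (64I/π)^(1/4) = (64×2.400×10^5/π)^(1/4) = 47.0 mm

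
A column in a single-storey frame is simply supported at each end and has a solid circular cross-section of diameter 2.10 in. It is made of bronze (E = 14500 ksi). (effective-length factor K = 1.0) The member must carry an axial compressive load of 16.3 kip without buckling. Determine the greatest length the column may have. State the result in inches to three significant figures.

I = πd⁴/64 = π×2.10⁴/64 = 0.9547 in⁴
At the buckling limit P_cr = P = 1.630×10^4 lb
From P_cr = π²EI/(K·L)²:  L = (1/K)·√(π²EI/P_cr) = (1/1)·√(π²×1.45×10^7×0.9547/1.630×10^4)
L = 91.6 in

L_max ≈ 91.6 in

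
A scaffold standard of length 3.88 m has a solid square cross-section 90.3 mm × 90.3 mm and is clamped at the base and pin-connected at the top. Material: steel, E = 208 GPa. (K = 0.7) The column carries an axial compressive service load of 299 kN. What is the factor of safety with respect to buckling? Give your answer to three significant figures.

n ≈ 5.16

I = a⁴/12 = 90.3⁴/12 = 5.541×10^6 mm⁴
I = 5.541×10^6 mm⁴ = 5.541×10^-6 m⁴
Effective length L_e = K·L = 0.7 × 3.88 = 2.716 m
P_cr = π²EI / L_e² = π² × 208×10⁹ × 5.541×10^-6 / 2.716² = 1.542×10^6 N
Factor of safety n = P_cr / P = 1542.0 / 299 = 5.16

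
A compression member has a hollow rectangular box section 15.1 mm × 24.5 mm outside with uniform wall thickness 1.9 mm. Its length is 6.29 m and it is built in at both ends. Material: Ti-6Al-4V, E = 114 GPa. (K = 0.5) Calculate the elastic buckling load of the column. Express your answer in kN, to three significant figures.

P_cr ≈ 0.516 kN

Inner dimensions: h_i = 24.5 − 2×1.9 = 20.70 mm, b_i = 15.1 − 2×1.9 = 11.30 mm
Weak-axis I_min = (h_o·b_o³ − h_i·b_i³)/12 with b_o = 15.1, b_i = 11.30 mm (shorter outer/inner sides).
I_min = (24.5×15.1³ − 20.70×11.30³)/12 = 4.540×10^3 mm⁴
I = 4.540×10^3 mm⁴ = 4.540×10^-9 m⁴
Effective length L_e = K·L = 0.5 × 6.29 = 3.145 m
P_cr = π²EI / L_e² = π² × 114×10⁹ × 4.540×10^-9 / 3.145² = 516.5 N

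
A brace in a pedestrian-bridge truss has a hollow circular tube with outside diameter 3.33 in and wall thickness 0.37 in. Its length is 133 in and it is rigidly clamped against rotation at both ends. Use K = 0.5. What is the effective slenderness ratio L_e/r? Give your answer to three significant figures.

Inner diameter d_i = 3.33 − 2×0.37 = 2.590 in
I = π(d_o⁴ − d_i⁴)/64 = π(3.33⁴ − 2.590⁴)/64 = 3.827 in⁴
A = 3.441 in²;  r_min = √(I/A) = √(3.827/3.441) = 1.055 in
L_e = K·L = 0.5 × 133 = 66.50 in
λ = L_e / r_min = 66.500 / 1.055 = 63.1

λ ≈ 63.1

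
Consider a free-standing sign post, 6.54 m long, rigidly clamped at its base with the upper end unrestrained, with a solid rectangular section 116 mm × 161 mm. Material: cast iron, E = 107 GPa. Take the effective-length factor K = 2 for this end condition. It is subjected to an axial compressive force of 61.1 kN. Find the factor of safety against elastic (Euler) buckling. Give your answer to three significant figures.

n ≈ 2.12

Buckling occurs about the weak axis: I_min = h·b³/12 with b = 116 mm (the shorter side).
I_min = 161×116³/12 = 2.094×10^7 mm⁴
I = 2.094×10^7 mm⁴ = 2.094×10^-5 m⁴
Effective length L_e = K·L = 2 × 6.54 = 13.08 m
P_cr = π²EI / L_e² = π² × 107×10⁹ × 2.094×10^-5 / 13.08² = 1.293×10^5 N
Factor of safety n = P_cr / P = 129.27 / 61.1 = 2.12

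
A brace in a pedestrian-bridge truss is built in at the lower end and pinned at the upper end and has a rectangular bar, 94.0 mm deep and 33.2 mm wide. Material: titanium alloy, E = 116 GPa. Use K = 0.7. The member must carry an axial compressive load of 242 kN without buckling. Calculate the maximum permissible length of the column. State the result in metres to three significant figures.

L_max ≈ 1.66 m

Buckling occurs about the weak axis: I_min = h·b³/12 with b = 33.2 mm (the shorter side).
I_min = 94.0×33.2³/12 = 2.867×10^5 mm⁴
I = 2.867×10^-7 m⁴
At the buckling limit P_cr = P = 2.420×10^5 N
From P_cr = π²EI/(K·L)²:  L = (1/K)·√(π²EI/P_cr) = (1/0.7)·√(π²×1.16×10^11×2.867×10^-7/2.420×10^5)
L = 1.66 m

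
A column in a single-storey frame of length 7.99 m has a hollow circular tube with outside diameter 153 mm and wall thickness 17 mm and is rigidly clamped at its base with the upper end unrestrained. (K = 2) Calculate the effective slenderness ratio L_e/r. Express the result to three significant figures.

λ ≈ 330

Inner diameter d_i = 153 − 2×17 = 119.0 mm
I = π(d_o⁴ − d_i⁴)/64 = π(153⁴ − 119.0⁴)/64 = 1.706×10^7 mm⁴
A = 7.263×10^3 mm²;  r_min = √(I/A) = √(1.706×10^7/7.263×10^3) = 48.46 mm
L_e = K·L = 2 × 7.99 m = 15.98 m = 15980 mm
λ = L_e / r_min = 15980 / 48.46 = 330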